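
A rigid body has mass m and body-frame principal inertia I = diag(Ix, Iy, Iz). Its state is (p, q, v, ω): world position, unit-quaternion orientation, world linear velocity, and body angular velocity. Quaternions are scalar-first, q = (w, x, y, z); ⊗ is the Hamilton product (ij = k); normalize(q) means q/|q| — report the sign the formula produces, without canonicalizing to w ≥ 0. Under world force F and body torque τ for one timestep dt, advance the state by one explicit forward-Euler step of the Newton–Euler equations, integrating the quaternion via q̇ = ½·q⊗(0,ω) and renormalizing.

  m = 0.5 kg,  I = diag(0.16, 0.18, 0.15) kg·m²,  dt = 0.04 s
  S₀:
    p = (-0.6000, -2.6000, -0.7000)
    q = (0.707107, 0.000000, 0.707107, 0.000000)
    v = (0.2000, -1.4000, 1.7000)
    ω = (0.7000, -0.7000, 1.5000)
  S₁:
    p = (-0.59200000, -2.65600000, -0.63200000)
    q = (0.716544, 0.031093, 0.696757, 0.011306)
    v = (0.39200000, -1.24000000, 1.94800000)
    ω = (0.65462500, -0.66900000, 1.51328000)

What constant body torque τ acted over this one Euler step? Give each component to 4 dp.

τ = (-0.1500, 0.1500, 0.0400)

Δω = ω₁−ω₀ = (-0.04537500, 0.03100000, 0.01328000)
τ = I·(Δω/dt) + ω₀×(Iω₀) = (-0.1500, 0.1500, 0.0400)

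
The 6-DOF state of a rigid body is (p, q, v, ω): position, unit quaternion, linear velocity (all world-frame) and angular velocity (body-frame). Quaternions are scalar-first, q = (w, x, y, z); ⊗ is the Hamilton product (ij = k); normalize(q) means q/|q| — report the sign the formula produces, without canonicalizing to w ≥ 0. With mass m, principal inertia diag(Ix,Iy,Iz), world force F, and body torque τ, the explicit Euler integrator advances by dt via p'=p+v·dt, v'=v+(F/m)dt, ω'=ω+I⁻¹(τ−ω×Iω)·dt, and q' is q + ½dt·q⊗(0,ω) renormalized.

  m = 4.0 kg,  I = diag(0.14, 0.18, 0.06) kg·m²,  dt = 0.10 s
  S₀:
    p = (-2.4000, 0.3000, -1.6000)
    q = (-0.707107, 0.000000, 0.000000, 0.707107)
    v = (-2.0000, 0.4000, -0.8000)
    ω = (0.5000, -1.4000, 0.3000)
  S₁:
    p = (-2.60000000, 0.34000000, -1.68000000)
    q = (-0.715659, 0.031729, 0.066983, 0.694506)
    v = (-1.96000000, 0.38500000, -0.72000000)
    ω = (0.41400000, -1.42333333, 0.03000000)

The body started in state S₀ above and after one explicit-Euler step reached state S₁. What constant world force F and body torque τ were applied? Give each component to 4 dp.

velocity change Δv = (0.04000000, -0.01500000, 0.08000000)
F = m·Δv/dt = (1.6000, -0.6000, 3.2000)
rate change Δω = (-0.08600000, -0.02333333, -0.27000000)
I·α + gyro = (-0.0700, -0.0300, -0.1900)

F = (1.6000, -0.6000, 3.2000)
τ = (-0.0700, -0.0300, -0.1900)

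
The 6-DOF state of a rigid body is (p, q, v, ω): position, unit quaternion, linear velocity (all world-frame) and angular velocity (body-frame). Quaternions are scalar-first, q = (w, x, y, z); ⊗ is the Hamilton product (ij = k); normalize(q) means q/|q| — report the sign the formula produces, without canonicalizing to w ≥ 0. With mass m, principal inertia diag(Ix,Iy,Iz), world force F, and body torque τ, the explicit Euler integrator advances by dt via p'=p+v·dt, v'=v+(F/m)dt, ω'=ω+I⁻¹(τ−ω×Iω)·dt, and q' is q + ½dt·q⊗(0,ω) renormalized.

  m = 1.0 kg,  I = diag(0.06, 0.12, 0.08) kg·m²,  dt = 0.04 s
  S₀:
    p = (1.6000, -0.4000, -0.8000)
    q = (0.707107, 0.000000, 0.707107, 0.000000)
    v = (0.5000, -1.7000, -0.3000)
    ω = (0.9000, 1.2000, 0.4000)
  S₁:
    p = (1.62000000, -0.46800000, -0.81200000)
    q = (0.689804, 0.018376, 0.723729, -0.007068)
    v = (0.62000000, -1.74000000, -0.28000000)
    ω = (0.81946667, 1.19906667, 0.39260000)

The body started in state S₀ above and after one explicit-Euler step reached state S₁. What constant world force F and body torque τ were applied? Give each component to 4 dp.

F = (3.0000, -1.0000, 0.5000)
τ = (-0.1400, -0.0100, 0.0500)

ω₁ − ω₀ = (-0.08053333, -0.00093333, -0.00740000)
gyro term ω₀×Iω₀ = (-0.0192, -0.0072, 0.0648)
τ = I·(Δω/dt) + ω₀×(Iω₀) = (-0.1400, -0.0100, 0.0500)
velocity change Δv = (0.12000000, -0.04000000, 0.02000000)
F = m·Δv/dt = (3.0000, -1.0000, 0.5000)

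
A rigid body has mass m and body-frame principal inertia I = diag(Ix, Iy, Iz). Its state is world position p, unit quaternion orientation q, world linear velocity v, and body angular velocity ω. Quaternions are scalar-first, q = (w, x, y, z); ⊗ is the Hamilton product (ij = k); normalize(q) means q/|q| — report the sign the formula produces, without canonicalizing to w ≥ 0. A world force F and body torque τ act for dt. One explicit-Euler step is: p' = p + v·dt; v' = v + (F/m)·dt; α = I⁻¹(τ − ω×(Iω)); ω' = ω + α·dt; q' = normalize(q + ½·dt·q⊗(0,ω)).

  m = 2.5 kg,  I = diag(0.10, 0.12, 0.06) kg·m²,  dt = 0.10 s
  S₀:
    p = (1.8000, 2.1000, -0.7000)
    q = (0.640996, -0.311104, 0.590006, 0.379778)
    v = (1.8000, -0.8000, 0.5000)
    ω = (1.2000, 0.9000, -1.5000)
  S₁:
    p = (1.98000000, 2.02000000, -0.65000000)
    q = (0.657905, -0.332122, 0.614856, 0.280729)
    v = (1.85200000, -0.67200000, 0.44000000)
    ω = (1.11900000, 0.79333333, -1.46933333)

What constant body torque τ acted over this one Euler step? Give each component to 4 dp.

ω₁ − ω₀ = (-0.08100000, -0.10666667, 0.03066667)
precession coupling = (0.0810, -0.0720, 0.0216)
applied torque τ = (0.0000, -0.2000, 0.0400)

τ = (0.0000, -0.2000, 0.0400)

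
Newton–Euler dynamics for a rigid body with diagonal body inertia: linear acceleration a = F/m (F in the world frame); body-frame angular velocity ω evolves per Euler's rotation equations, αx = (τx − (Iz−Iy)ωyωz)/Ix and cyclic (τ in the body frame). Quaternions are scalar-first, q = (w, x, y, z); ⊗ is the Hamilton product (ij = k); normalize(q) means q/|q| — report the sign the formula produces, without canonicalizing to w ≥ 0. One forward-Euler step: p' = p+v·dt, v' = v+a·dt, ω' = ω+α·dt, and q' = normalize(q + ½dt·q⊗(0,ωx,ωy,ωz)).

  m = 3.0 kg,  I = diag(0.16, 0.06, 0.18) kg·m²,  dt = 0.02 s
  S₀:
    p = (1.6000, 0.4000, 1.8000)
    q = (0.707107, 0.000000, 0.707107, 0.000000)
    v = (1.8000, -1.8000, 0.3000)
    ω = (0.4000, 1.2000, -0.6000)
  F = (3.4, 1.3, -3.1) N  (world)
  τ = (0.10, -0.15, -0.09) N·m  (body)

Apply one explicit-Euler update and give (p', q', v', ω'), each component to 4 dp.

ω×(Iω) gyroscopic = (-0.0864, 0.0048, -0.0480)
angular accel α = (1.1650, -2.5800, -0.2333)
ω + α·dt = (0.4233, 1.1484, -0.6047)
q⊗(0,ω) = (-0.8485284, -0.1414214, 0.8485284, -0.7071070)
updated quaternion q' = (0.6986, -0.0014, 0.7155, -0.0071)
p + v·dt = (1.6360, 0.3640, 1.8060)
new velocity v' = (1.8227, -1.7913, 0.2793)

p' = (1.6360, 0.3640, 1.8060)
q' = (0.6986, -0.0014, 0.7155, -0.0071)
v' = (1.8227, -1.7913, 0.2793)
ω' = (0.4233, 1.1484, -0.6047)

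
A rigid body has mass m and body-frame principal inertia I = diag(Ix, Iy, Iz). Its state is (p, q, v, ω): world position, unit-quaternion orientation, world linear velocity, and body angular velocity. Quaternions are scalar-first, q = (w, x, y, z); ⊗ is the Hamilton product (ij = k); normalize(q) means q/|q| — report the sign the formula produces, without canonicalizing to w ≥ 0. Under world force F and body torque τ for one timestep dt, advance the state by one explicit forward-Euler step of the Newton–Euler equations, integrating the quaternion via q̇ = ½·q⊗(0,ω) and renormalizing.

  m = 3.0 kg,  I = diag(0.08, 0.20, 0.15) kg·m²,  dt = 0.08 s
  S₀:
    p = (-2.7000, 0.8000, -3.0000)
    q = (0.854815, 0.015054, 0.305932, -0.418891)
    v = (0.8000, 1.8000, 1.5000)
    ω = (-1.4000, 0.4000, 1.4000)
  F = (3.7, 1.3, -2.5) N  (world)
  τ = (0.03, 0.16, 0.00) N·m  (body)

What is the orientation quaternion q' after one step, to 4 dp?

q⊗(0,ω) = (0.4851502, -0.6008798, 0.9072978, 1.6310674)
q' = normalize(q + ½dt·q⊗(0,ω)) = (0.8714, -0.0090, 0.3411, -0.3525)

q' = (0.8714, -0.0090, 0.3411, -0.3525)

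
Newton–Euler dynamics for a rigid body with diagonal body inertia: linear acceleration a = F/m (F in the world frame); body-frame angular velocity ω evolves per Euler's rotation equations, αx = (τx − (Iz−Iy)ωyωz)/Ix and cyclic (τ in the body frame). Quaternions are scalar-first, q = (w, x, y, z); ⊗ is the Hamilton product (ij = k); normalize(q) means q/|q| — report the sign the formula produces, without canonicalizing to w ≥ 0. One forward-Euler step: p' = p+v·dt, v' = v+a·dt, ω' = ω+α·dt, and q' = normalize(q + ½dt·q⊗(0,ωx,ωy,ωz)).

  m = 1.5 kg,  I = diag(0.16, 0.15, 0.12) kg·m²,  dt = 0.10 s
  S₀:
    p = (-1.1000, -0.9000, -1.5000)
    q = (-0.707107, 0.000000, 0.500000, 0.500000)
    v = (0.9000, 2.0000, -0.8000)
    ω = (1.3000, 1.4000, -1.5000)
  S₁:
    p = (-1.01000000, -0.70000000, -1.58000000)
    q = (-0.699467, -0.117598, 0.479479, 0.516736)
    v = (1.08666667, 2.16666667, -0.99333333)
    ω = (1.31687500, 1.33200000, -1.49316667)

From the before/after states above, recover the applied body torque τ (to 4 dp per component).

τ = (0.0900, -0.1800, -0.0100)

rate change Δω = (0.01687500, -0.06800000, 0.00683333)
ω₀×(Iω₀) = (0.0630, -0.0780, -0.0182)
I·α + gyro = (0.0900, -0.1800, -0.0100)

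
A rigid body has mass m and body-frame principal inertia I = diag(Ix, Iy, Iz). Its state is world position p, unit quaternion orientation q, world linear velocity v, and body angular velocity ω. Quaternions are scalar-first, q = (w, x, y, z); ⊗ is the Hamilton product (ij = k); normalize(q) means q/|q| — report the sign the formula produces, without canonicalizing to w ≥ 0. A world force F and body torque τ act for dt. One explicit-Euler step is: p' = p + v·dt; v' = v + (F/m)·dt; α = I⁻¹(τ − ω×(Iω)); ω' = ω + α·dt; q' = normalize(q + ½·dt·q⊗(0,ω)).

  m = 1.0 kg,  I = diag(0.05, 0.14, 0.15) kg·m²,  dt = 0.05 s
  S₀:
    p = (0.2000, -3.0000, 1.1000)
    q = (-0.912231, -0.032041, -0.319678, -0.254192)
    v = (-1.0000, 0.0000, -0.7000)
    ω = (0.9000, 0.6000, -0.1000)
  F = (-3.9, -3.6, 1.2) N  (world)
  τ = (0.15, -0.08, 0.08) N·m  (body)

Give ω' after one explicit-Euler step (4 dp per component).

ω' = (1.0506, 0.5682, -0.0895)

(τ − ω×Iω)/I = (3.0120, -0.6357, 0.2093)
ω + α·dt = (1.0506, 0.5682, -0.0895)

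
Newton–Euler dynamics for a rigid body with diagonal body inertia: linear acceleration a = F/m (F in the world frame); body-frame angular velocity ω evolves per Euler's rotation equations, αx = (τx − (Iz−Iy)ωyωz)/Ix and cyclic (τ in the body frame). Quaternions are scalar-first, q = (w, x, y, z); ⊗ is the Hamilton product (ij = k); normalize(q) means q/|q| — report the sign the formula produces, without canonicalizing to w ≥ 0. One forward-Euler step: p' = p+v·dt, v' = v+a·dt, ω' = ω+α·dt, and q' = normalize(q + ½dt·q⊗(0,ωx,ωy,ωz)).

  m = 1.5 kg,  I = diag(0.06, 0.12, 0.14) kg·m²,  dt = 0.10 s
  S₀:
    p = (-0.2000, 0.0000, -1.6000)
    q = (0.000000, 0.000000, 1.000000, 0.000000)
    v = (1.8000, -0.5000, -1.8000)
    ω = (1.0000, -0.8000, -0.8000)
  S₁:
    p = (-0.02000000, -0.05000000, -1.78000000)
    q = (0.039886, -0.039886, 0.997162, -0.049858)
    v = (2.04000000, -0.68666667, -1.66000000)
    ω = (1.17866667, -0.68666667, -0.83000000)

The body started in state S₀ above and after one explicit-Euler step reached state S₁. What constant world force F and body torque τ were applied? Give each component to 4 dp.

F = (3.6000, -2.8000, 2.1000)
τ = (0.1200, 0.2000, -0.0900)

rate change Δω = (0.17866667, 0.11333333, -0.03000000)
applied torque τ = (0.1200, 0.2000, -0.0900)
v₁ − v₀ = (0.24000000, -0.18666667, 0.14000000)
m·(v₁−v₀)/dt = (3.6000, -2.8000, 2.1000)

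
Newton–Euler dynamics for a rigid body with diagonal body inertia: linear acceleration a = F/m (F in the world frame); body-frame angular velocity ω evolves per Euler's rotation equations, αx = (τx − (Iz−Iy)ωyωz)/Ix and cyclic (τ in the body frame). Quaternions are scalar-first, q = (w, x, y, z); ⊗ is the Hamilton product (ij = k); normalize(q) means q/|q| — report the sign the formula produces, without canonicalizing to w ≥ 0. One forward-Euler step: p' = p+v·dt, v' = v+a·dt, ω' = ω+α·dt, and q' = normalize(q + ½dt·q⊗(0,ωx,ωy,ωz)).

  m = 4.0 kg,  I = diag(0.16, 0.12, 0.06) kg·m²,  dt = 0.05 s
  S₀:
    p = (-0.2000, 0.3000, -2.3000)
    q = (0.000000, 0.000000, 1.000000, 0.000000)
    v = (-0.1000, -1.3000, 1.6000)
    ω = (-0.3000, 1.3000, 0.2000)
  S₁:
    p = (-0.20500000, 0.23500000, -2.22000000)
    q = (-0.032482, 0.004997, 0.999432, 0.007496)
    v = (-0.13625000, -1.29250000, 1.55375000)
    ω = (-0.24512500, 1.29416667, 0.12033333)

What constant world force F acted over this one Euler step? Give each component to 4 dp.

Δv = v₁−v₀ = (-0.03625000, 0.00750000, -0.04625000)
F = m·Δv/dt = (-2.9000, 0.6000, -3.7000)

F = (-2.9000, 0.6000, -3.7000)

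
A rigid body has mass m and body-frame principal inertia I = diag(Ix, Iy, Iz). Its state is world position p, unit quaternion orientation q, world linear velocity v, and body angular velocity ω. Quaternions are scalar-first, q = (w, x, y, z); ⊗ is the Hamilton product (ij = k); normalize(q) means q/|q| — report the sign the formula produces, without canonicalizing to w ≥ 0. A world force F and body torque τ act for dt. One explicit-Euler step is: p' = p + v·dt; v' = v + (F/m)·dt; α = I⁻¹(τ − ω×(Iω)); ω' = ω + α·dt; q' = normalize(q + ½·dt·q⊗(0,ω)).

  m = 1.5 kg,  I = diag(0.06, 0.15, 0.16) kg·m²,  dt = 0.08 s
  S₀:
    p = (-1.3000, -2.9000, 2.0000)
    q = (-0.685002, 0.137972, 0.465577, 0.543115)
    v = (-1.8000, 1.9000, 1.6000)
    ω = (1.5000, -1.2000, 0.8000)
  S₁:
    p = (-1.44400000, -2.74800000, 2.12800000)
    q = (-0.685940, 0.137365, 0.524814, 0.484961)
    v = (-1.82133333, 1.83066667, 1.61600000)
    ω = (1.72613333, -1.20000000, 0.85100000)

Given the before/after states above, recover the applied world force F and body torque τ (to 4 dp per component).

rate change Δω = (0.22613333, 0.00000000, 0.05100000)
τ = I·(Δω/dt) + ω₀×(Iω₀) = (0.1600, -0.1200, -0.0600)
velocity change Δv = (-0.02133333, -0.06933333, 0.01600000)
applied force F = (-0.4000, -1.3000, 0.3000)

F = (-0.4000, -1.3000, 0.3000)
τ = (0.1600, -0.1200, -0.0600)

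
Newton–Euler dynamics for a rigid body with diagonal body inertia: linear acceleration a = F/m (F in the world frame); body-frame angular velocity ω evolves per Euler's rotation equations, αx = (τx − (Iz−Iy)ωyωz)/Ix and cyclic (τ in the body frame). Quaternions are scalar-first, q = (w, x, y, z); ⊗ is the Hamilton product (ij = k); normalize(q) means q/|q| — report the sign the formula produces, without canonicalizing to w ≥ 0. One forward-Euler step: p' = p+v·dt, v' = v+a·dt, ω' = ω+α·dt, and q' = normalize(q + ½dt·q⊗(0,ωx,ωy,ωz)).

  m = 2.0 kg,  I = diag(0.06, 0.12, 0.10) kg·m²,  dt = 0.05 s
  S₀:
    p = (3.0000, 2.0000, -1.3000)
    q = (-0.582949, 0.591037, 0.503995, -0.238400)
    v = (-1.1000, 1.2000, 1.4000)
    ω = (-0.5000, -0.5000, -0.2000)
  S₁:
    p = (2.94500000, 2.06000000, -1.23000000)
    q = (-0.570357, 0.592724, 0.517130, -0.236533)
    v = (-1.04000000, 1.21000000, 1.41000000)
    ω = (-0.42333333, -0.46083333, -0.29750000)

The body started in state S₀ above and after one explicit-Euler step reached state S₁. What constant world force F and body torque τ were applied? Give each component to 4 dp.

F = (2.4000, 0.4000, 0.4000)
τ = (0.0900, 0.0900, -0.1800)

Δω = ω₁−ω₀ = (0.07666667, 0.03916667, -0.09750000)
applied torque τ = (0.0900, 0.0900, -0.1800)
Δv = v₁−v₀ = (0.06000000, 0.01000000, 0.01000000)
F = m·Δv/dt = (2.4000, 0.4000, 0.4000)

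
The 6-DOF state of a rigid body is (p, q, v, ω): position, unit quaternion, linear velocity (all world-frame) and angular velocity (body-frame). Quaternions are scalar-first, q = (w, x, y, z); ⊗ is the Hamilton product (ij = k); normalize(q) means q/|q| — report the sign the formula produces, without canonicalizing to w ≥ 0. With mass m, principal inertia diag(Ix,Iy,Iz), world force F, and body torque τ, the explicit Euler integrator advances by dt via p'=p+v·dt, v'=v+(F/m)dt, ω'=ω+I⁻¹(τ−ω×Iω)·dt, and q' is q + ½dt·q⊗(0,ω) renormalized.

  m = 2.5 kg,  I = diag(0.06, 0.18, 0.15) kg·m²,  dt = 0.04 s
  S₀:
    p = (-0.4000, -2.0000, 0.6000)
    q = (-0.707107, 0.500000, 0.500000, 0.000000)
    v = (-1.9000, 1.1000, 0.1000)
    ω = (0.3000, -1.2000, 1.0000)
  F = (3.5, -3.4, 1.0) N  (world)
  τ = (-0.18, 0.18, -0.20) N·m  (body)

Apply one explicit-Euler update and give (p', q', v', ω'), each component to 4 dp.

linear accel F/m = (1.4000, -1.3600, 0.4000)
p' = p + v·dt = (-0.4760, -1.9560, 0.6040)
new velocity v' = (-1.8440, 1.0456, 0.1160)
ω×(Iω) gyroscopic = (0.0360, -0.0270, -0.0432)
(τ − ω×Iω)/I = (-3.6000, 1.1500, -1.0453)
ω' = ω + α·dt = (0.1560, -1.1540, 0.9582)
q⊗(0,ω) = (0.4500000, 0.2878679, 0.3485284, -1.4571070)
q + ½dt·q⊗(0,ω), renormalized = (-0.6978, 0.5055, 0.5067, -0.0291)

p' = (-0.4760, -1.9560, 0.6040)
q' = (-0.6978, 0.5055, 0.5067, -0.0291)
v' = (-1.8440, 1.0456, 0.1160)
ω' = (0.1560, -1.1540, 0.9582)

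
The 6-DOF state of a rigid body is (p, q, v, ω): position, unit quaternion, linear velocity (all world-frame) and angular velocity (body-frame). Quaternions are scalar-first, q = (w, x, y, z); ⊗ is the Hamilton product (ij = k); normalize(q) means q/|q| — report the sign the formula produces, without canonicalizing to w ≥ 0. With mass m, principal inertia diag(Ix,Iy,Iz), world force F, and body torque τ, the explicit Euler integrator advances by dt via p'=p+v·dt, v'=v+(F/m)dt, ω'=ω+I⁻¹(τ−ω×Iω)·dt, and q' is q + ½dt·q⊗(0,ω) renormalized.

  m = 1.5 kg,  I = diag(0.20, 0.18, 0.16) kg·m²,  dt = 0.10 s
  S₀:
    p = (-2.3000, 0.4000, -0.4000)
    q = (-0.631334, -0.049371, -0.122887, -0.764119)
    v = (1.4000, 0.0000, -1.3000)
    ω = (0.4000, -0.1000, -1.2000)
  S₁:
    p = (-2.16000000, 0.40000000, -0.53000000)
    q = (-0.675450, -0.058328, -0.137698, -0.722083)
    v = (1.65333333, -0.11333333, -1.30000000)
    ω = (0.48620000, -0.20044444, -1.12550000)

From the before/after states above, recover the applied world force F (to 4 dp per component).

F = (3.8000, -1.7000, 0.0000)

velocity change Δv = (0.25333333, -0.11333333, 0.00000000)
applied force F = (3.8000, -1.7000, 0.0000)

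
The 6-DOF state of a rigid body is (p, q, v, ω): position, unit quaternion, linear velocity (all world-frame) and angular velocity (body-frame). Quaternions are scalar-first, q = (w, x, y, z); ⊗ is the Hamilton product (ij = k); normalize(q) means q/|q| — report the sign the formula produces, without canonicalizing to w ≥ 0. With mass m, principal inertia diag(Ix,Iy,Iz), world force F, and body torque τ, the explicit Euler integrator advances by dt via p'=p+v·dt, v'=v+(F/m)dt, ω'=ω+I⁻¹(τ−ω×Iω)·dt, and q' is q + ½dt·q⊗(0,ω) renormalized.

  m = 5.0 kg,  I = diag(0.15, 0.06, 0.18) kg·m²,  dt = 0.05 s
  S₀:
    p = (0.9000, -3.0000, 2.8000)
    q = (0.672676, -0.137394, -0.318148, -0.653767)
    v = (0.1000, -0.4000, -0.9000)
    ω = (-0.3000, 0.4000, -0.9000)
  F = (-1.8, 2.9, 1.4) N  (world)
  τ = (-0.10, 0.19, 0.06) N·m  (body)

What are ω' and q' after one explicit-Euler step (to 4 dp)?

ω' = (-0.3189, 0.5651, -0.8863)
q' = (0.6599, -0.1287, -0.3095, -0.6724)

precession coupling ω×(Iω) = (-0.0432, -0.0081, 0.0108)
α = I⁻¹(τ − ω×Iω) = (-0.3787, 3.3017, 0.2733)
ω' = ω + α·dt = (-0.3189, 0.5651, -0.8863)
2q̇ = q⊗(0,ω) = (-0.5023493, 0.3460372, 0.3415459, -0.7558104)
q + ½dt·q⊗(0,ω), renormalized = (0.6599, -0.1287, -0.3095, -0.6724)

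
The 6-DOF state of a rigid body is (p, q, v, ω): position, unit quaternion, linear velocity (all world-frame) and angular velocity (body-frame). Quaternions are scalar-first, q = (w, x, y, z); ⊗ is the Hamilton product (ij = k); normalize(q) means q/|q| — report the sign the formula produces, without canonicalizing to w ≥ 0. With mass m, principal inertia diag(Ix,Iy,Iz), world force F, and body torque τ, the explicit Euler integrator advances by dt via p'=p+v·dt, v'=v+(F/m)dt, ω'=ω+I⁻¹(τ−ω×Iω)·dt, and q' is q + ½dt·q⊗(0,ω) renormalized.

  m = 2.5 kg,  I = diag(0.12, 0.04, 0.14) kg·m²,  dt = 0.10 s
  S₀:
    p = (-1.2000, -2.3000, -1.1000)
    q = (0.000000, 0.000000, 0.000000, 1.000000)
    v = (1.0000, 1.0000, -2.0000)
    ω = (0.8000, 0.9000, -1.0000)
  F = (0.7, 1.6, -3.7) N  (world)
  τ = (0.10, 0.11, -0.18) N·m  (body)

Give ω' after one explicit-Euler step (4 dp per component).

α = I⁻¹(τ − ω×Iω) = (1.5833, 2.3500, -0.8743)
new body rate ω' = (0.9583, 1.1350, -1.0874)

ω' = (0.9583, 1.1350, -1.0874)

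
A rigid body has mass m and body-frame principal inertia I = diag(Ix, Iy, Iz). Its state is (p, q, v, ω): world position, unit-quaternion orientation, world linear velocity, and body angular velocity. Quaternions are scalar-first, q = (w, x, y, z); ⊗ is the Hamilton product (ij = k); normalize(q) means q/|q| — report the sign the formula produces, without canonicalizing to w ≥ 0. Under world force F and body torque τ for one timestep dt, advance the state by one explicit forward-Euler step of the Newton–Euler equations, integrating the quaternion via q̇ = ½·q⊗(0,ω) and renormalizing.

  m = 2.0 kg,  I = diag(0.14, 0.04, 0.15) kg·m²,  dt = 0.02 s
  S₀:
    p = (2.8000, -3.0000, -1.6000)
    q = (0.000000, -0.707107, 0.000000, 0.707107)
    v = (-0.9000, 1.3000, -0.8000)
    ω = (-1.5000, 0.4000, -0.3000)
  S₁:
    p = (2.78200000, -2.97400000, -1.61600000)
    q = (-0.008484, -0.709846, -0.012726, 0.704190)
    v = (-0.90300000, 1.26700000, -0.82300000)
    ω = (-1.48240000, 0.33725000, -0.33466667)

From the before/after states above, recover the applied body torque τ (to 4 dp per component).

ω₁ − ω₀ = (0.01760000, -0.06275000, -0.03466667)
ω₀×(Iω₀) = (-0.0132, -0.0045, 0.0600)
applied torque τ = (0.1100, -0.1300, -0.2000)

τ = (0.1100, -0.1300, -0.2000)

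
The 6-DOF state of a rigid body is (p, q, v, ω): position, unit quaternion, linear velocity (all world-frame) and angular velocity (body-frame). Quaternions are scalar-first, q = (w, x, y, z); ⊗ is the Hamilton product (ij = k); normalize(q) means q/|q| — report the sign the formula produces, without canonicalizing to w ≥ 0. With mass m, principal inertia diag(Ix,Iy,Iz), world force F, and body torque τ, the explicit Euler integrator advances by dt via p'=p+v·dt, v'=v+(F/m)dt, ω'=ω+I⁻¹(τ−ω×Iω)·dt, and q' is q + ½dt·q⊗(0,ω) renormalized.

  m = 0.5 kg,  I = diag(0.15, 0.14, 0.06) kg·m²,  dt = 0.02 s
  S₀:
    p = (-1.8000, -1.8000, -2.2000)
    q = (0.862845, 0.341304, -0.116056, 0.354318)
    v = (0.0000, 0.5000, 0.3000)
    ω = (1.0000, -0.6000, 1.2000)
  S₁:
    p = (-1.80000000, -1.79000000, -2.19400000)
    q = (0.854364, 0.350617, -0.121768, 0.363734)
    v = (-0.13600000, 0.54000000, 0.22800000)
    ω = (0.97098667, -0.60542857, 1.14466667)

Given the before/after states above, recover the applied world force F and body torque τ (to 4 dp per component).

F = (-3.4000, 1.0000, -1.8000)
τ = (-0.1600, 0.0700, -0.1600)

rate change Δω = (-0.02901333, -0.00542857, -0.05533333)
precession coupling = (0.0576, 0.1080, 0.0060)
applied torque τ = (-0.1600, 0.0700, -0.1600)
v₁ − v₀ = (-0.13600000, 0.04000000, -0.07200000)
F = m·Δv/dt = (-3.4000, 1.0000, -1.8000)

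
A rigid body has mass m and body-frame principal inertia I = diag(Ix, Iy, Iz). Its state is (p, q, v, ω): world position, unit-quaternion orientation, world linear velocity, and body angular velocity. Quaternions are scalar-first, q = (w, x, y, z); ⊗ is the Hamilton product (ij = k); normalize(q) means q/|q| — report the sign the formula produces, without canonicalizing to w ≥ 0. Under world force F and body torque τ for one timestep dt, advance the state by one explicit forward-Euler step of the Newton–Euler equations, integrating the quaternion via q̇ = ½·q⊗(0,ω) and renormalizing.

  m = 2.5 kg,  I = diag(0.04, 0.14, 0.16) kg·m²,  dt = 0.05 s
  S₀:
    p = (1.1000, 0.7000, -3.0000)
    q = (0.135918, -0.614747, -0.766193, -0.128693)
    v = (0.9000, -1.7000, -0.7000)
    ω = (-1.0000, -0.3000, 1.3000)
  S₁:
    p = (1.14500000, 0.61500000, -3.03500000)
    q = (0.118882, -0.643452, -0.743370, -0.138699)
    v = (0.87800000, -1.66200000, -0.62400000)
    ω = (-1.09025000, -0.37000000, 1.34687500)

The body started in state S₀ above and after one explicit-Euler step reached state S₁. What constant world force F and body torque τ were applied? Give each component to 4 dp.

F = (-1.1000, 1.9000, 3.8000)
τ = (-0.0800, -0.0400, 0.1800)

Δv = v₁−v₀ = (-0.02200000, 0.03800000, 0.07600000)
F = m·Δv/dt = (-1.1000, 1.9000, 3.8000)
rate change Δω = (-0.09025000, -0.07000000, 0.04687500)
precession coupling = (-0.0078, 0.1560, 0.0300)
I·α + gyro = (-0.0800, -0.0400, 0.1800)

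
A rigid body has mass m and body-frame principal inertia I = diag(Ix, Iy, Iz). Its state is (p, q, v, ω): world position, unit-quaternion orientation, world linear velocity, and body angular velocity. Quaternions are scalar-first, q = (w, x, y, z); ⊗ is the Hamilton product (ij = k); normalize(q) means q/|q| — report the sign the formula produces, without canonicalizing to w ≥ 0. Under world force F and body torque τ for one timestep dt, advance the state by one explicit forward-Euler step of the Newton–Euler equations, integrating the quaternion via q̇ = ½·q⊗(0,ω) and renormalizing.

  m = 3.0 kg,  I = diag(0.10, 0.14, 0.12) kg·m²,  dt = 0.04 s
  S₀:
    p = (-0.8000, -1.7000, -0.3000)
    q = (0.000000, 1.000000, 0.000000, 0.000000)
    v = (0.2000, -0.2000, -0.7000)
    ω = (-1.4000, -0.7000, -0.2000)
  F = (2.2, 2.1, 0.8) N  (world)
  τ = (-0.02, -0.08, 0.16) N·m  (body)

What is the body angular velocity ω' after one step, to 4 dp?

ω' = (-1.4069, -0.7213, -0.1597)

angular accel α = (-0.1720, -0.5314, 1.0067)
ω + α·dt = (-1.4069, -0.7213, -0.1597)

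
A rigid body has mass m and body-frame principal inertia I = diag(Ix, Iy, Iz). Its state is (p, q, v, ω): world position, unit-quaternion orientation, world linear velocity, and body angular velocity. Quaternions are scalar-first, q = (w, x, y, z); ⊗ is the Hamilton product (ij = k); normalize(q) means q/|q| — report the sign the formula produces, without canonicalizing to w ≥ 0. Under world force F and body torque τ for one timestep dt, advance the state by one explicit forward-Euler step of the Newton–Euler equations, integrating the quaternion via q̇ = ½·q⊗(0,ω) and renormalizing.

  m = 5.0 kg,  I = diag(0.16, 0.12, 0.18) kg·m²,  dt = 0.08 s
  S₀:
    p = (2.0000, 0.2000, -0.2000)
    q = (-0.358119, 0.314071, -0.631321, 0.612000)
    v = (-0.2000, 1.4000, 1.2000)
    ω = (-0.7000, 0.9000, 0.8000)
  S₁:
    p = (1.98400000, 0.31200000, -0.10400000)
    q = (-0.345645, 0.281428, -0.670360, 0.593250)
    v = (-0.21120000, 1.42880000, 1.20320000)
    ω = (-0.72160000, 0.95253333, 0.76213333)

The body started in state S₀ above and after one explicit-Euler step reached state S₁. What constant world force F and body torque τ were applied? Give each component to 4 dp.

ω₁ − ω₀ = (-0.02160000, 0.05253333, -0.03786667)
τ = I·(Δω/dt) + ω₀×(Iω₀) = (0.0000, 0.0900, -0.0600)
velocity change Δv = (-0.01120000, 0.02880000, 0.00320000)
F = m·Δv/dt = (-0.7000, 1.8000, 0.2000)

F = (-0.7000, 1.8000, 0.2000)
τ = (0.0000, 0.0900, -0.0600)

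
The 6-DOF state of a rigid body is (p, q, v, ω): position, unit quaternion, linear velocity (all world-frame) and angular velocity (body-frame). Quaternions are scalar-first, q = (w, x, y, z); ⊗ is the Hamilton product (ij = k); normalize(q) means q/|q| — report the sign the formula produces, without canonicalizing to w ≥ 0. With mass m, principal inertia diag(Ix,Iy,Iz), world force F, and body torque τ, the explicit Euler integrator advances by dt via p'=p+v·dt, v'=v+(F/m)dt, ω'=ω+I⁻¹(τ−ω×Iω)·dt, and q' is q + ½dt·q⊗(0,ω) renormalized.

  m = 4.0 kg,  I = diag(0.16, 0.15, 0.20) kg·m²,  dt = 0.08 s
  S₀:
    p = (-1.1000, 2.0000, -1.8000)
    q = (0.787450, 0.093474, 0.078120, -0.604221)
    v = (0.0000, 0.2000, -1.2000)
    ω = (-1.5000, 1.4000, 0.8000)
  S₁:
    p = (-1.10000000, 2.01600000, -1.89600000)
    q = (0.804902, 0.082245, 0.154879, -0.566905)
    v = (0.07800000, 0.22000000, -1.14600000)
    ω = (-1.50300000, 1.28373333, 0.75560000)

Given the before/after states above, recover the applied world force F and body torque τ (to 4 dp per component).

rate change Δω = (-0.00300000, -0.11626667, -0.04440000)
applied torque τ = (0.0500, -0.1700, -0.0900)
velocity change Δv = (0.07800000, 0.02000000, 0.05400000)
m·(v₁−v₀)/dt = (3.9000, 1.0000, 2.7000)

F = (3.9000, 1.0000, 2.7000)
τ = (0.0500, -0.1700, -0.0900)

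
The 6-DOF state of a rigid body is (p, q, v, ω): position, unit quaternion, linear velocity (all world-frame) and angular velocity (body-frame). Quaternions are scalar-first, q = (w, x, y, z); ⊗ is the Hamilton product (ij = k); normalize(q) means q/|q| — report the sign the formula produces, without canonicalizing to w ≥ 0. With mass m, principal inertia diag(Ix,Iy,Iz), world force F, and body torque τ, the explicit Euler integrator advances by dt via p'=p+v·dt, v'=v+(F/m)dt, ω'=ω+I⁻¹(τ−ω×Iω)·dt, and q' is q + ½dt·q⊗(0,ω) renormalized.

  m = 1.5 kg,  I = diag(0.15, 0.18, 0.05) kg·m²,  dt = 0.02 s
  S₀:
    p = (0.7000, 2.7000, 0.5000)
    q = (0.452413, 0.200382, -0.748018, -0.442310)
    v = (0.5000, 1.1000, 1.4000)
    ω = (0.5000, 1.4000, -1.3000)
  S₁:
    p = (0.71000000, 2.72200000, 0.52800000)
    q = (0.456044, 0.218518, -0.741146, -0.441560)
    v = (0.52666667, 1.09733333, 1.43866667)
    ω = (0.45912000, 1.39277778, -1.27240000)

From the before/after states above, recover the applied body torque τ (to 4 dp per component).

τ = (-0.0700, -0.1300, 0.0900)

rate change Δω = (-0.04088000, -0.00722222, 0.02760000)
gyro term ω₀×Iω₀ = (0.2366, -0.0650, 0.0210)
τ = I·(Δω/dt) + ω₀×(Iω₀) = (-0.0700, -0.1300, 0.0900)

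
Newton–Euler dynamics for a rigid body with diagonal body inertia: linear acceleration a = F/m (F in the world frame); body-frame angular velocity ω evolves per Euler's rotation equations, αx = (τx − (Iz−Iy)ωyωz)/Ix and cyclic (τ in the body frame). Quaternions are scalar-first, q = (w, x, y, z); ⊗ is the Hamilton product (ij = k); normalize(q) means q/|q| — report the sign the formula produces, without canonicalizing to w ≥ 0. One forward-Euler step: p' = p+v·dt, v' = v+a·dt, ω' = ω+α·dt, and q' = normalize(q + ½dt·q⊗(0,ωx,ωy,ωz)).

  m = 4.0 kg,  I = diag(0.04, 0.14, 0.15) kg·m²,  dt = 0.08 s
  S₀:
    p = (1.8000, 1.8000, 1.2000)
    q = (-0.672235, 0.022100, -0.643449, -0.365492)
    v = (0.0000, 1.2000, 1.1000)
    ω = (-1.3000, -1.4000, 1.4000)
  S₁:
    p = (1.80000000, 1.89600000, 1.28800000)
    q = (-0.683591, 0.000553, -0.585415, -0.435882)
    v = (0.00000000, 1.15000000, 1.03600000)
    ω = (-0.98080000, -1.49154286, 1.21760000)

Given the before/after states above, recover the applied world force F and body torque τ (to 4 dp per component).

Δv = v₁−v₀ = (0.00000000, -0.05000000, -0.06400000)
m·(v₁−v₀)/dt = (0.0000, -2.5000, -3.2000)
rate change Δω = (0.31920000, -0.09154286, -0.18240000)
ω₀×(Iω₀) = (-0.0196, 0.2002, 0.1820)
I·α + gyro = (0.1400, 0.0400, -0.1600)

F = (0.0000, -2.5000, -3.2000)
τ = (0.1400, 0.0400, -0.1600)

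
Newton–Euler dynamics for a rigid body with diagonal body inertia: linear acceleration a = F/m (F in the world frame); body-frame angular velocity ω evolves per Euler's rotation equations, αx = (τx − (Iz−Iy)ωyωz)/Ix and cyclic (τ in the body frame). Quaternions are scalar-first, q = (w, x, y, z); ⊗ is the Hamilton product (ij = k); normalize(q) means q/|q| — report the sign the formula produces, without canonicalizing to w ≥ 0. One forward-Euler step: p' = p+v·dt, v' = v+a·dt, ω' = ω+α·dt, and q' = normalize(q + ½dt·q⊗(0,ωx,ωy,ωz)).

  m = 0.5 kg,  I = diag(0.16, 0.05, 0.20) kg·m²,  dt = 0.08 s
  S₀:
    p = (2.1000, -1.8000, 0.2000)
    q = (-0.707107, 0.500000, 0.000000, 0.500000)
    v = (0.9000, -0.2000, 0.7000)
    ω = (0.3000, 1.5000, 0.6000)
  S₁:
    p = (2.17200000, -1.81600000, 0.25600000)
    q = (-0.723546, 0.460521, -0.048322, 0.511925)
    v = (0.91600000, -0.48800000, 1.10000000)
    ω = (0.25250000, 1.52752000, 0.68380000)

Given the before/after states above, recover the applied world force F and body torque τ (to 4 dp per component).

F = (0.1000, -1.8000, 2.5000)
τ = (0.0400, 0.0100, 0.1600)

Δω = ω₁−ω₀ = (-0.04750000, 0.02752000, 0.08380000)
τ = I·(Δω/dt) + ω₀×(Iω₀) = (0.0400, 0.0100, 0.1600)
v₁ − v₀ = (0.01600000, -0.28800000, 0.40000000)
applied force F = (0.1000, -1.8000, 2.5000)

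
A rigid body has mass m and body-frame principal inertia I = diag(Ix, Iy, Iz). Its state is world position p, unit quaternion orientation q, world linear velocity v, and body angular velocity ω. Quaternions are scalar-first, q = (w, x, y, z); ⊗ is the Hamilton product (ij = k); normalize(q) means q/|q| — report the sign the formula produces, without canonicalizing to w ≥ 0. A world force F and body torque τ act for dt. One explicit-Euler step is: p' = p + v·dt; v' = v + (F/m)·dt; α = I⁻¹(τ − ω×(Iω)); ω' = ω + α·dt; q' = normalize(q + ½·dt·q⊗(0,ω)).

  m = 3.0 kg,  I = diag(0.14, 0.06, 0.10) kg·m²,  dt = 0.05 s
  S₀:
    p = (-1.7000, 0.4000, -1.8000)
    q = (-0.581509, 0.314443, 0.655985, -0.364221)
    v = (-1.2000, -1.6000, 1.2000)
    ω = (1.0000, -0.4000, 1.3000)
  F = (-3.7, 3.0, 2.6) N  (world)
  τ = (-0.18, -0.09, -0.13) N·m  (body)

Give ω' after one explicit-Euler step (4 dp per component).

ω' = (0.9431, -0.5183, 1.2190)

α = I⁻¹(τ − ω×Iω) = (-1.1371, -2.3667, -1.6200)
ω + α·dt = (0.9431, -0.5183, 1.2190)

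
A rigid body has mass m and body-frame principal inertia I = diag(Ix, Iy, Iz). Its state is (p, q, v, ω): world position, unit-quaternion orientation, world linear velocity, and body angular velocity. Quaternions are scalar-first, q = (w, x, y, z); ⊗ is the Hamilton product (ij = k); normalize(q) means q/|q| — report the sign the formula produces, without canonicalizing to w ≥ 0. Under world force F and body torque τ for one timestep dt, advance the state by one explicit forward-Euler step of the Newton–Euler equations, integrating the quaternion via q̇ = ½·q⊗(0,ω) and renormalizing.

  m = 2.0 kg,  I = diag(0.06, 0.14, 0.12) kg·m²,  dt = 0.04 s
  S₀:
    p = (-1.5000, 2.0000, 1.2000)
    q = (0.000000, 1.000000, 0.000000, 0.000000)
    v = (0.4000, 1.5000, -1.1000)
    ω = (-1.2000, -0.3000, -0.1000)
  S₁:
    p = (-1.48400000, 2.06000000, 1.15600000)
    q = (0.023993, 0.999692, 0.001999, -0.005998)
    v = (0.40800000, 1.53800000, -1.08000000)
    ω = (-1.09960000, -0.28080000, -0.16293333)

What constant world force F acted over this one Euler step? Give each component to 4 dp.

v₁ − v₀ = (0.00800000, 0.03800000, 0.02000000)
applied force F = (0.4000, 1.9000, 1.0000)

F = (0.4000, 1.9000, 1.0000)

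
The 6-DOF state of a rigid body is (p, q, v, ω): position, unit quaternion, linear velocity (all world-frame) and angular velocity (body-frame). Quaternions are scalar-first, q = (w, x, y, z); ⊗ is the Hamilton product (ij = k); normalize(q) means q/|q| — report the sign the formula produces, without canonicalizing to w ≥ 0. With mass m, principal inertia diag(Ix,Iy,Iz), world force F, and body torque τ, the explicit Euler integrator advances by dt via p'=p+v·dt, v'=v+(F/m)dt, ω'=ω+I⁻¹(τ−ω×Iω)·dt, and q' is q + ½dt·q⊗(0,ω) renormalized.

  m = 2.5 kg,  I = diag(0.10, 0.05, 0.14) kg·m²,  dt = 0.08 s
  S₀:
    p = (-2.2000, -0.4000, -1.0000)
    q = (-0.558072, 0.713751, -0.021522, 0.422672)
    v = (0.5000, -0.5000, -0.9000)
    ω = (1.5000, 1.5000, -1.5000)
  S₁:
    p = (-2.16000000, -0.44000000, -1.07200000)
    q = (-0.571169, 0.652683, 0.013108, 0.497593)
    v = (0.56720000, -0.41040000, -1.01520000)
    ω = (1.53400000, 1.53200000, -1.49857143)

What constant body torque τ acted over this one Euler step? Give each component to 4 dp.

τ = (-0.1600, 0.1100, -0.1100)

Δω = ω₁−ω₀ = (0.03400000, 0.03200000, 0.00142857)
precession coupling = (-0.2025, 0.0900, -0.1125)
applied torque τ = (-0.1600, 0.1100, -0.1100)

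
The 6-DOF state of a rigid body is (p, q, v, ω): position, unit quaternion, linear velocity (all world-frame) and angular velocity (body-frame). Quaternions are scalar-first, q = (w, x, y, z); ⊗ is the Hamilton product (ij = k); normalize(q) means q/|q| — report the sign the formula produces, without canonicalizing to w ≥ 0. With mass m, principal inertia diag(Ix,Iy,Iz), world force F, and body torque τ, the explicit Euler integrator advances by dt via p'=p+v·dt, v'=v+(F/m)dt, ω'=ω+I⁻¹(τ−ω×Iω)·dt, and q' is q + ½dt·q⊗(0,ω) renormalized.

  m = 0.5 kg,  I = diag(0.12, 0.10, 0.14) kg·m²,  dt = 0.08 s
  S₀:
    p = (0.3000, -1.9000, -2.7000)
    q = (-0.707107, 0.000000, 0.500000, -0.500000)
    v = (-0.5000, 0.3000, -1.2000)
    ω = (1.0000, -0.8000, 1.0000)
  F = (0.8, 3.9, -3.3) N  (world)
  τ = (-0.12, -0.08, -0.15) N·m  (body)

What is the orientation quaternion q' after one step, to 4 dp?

q' = (-0.6697, -0.0242, 0.5016, -0.5471)

Hamilton product q⊗(0,ω) = (0.9000000, -0.6071070, 0.0656856, -1.2071070)
q + ½dt·q⊗(0,ω), renormalized = (-0.6697, -0.0242, 0.5016, -0.5471)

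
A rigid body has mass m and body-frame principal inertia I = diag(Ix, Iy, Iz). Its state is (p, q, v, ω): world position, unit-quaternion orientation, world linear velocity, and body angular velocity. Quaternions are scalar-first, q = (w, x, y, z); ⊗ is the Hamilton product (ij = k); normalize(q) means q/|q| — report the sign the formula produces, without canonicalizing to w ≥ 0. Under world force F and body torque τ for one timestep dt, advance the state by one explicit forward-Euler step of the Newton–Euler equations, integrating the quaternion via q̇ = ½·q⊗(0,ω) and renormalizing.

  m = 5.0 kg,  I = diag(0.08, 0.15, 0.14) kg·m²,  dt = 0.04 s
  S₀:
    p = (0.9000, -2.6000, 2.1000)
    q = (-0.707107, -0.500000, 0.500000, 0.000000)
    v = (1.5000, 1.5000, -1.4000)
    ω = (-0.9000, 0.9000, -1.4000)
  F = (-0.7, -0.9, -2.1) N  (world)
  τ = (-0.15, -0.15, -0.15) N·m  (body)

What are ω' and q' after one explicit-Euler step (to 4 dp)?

α = I⁻¹(τ − ω×Iω) = (-2.0325, -0.4960, -0.6664)
ω + α·dt = (-0.9813, 0.8802, -1.4267)
Hamilton product q⊗(0,ω) = (-0.9000000, -0.0636037, -1.3363963, 0.9899498)
updated quaternion q' = (-0.7246, -0.5009, 0.4729, 0.0198)

ω' = (-0.9813, 0.8802, -1.4267)
q' = (-0.7246, -0.5009, 0.4729, 0.0198)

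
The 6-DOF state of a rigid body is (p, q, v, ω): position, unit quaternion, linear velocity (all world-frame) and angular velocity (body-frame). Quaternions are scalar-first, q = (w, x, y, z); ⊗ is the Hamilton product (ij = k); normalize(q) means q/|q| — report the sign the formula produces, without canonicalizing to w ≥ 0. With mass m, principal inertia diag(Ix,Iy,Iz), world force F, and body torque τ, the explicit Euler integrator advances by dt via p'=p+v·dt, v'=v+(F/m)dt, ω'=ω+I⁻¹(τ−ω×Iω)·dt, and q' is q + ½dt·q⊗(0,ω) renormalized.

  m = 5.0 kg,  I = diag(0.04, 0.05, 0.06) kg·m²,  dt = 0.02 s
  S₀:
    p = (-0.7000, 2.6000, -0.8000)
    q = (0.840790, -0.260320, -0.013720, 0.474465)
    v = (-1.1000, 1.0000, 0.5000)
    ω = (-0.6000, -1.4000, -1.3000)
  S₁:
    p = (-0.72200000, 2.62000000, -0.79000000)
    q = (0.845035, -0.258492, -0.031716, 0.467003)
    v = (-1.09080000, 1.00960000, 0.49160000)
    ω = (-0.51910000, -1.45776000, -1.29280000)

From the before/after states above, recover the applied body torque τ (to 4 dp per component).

τ = (0.1800, -0.1600, 0.0300)

ω₁ − ω₀ = (0.08090000, -0.05776000, 0.00720000)
ω₀×(Iω₀) = (0.0182, -0.0156, 0.0084)
applied torque τ = (0.1800, -0.1600, 0.0300)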